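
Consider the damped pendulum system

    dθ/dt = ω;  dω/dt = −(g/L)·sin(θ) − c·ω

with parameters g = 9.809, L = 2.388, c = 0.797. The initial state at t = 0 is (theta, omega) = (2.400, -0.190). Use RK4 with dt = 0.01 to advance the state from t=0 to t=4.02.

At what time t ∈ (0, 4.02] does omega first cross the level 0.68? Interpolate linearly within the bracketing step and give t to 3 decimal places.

t = 2.318

t=0.000: state=(2.400, -0.190)
step 1 (dt=0.01): k1=(-0.190, -2.623), k2=(-0.203, -2.616), k3=(-0.203, -2.616), k4=(-0.216, -2.608); state += dt/6·(k1+2k2+2k3+k4)
t=0.010: state=(2.398, -0.216)
t=0.020: state=(2.396, -0.242)
t=0.030: state=(2.393, -0.268)
continuing one RK4 step at a time; state shown every 20 steps (Δt=0.2):
t=0.200: state=(2.311, -0.695)
t=0.400: state=(2.122, -1.196)
t=0.600: state=(1.831, -1.713)
t=0.800: state=(1.438, -2.214)
t=1.000: state=(0.954, -2.587)
t=1.200: state=(0.422, -2.679)
t=1.400: state=(-0.092, -2.399)
t=1.600: state=(-0.517, -1.808)
t=1.800: state=(-0.806, -1.068)
t=2.000: state=(-0.944, -0.321)
t=2.200: state=(-0.940, 0.345)
t=2.310: state=(-0.884, 0.659)
next step: t=2.320: state=(-0.877, 0.685) — omega has crossed 0.68
linear interpolation between t=2.310 (0.65872) and t=2.320 (0.68504) → t≈2.318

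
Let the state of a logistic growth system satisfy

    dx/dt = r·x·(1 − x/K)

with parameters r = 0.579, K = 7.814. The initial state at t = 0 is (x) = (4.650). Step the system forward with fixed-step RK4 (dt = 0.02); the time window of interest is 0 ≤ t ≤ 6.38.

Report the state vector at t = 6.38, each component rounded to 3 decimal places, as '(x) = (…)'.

t=0.000: state=(4.650)
step 1 (dt=0.02): k1=(1.090), k2=(1.089), k3=(1.089), k4=(1.088); state += dt/6·(k1+2k2+2k3+k4)
t=0.020: state=(4.672)
t=0.040: state=(4.694)
t=0.060: state=(4.715)
continuing one RK4 step at a time; state shown every 25 steps (Δt=0.5):
t=0.500: state=(5.177)
t=1.000: state=(5.657)
t=1.500: state=(6.079)
t=2.000: state=(6.438)
t=2.500: state=(6.736)
t=3.000: state=(6.978)
t=3.500: state=(7.171)
t=4.000: state=(7.322)
t=4.500: state=(7.440)
t=5.000: state=(7.531)
t=5.500: state=(7.600)
t=6.000: state=(7.653)
t=6.380: state=(7.684)

(x) = (7.684)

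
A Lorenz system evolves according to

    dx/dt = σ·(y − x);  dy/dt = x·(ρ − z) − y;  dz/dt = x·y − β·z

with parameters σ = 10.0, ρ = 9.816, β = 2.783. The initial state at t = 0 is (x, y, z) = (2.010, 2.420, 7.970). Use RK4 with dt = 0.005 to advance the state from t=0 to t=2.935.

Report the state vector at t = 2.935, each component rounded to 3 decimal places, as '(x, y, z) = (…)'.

(x, y, z) = (4.973, 4.711, 9.330)

t=0.000: state=(2.010, 2.420, 7.970)
step 1 (dt=0.005): k1=(4.100, 1.290, -17.316), k2=(4.030, 1.394, -17.165), k3=(4.034, 1.392, -17.165), k4=(3.968, 1.495, -17.015); state += dt/6·(k1+2k2+2k3+k4)
t=0.005: state=(2.030, 2.427, 7.884)
t=0.010: state=(2.050, 2.435, 7.800)
t=0.015: state=(2.069, 2.444, 7.717)
continuing one RK4 step at a time; state shown every 20 steps (Δt=0.1):
t=0.100: state=(2.368, 2.742, 6.526)
t=0.200: state=(2.836, 3.418, 5.638)
t=0.300: state=(3.556, 4.417, 5.363)
t=0.400: state=(4.544, 5.636, 5.855)
t=0.500: state=(5.652, 6.708, 7.230)
t=0.600: state=(6.481, 6.991, 9.194)
t=0.700: state=(6.547, 6.159, 10.778)
t=0.800: state=(5.813, 4.833, 11.131)
t=0.900: state=(4.804, 3.859, 10.404)
t=1.000: state=(4.039, 3.478, 9.258)
t=1.100: state=(3.693, 3.555, 8.173)
t=1.200: state=(3.736, 3.944, 7.390)
t=1.300: state=(4.081, 4.548, 7.040)
t=1.400: state=(4.634, 5.248, 7.202)
t=1.500: state=(5.251, 5.835, 7.869)
t=1.600: state=(5.722, 6.044, 8.841)
t=1.700: state=(5.841, 5.748, 9.705)
t=1.800: state=(5.564, 5.135, 10.066)
t=1.900: state=(5.069, 4.552, 9.856)
t=2.000: state=(4.605, 4.222, 9.293)
t=2.100: state=(4.334, 4.179, 8.656)
t=2.200: state=(4.295, 4.367, 8.151)
t=2.300: state=(4.460, 4.707, 7.900)
t=2.400: state=(4.760, 5.097, 7.958)
t=2.500: state=(5.096, 5.411, 8.299)
t=2.600: state=(5.351, 5.528, 8.796)
t=2.700: state=(5.428, 5.402, 9.246)
t=2.800: state=(5.309, 5.110, 9.470)
t=2.900: state=(5.066, 4.799, 9.408)
t=2.935: state=(4.973, 4.711, 9.330)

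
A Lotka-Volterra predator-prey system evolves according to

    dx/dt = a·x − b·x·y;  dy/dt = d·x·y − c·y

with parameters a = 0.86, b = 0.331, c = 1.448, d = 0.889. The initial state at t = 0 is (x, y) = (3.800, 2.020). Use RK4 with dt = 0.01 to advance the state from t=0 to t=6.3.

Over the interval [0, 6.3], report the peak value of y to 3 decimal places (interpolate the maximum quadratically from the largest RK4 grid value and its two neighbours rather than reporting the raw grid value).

max y = 7.582

t=0.000: state=(3.800, 2.020)
step 1 (dt=0.01): k1=(0.727, 3.899), k2=(0.703, 3.943), k3=(0.703, 3.943), k4=(0.679, 3.988); state += dt/6·(k1+2k2+2k3+k4)
t=0.010: state=(3.807, 2.059)
t=0.020: state=(3.814, 2.100)
t=0.030: state=(3.820, 2.141)
continuing one RK4 step at a time; state shown every 25 steps (Δt=0.25):
t=0.250: state=(3.797, 3.296)
t=0.500: state=(3.333, 5.115)
t=0.750: state=(2.509, 6.840)
t=1.000: state=(1.699, 7.576)
t=1.250: state=(1.136, 7.192)
t=1.500: state=(0.808, 6.194)
t=1.750: state=(0.629, 5.049)
t=2.000: state=(0.537, 3.997)
t=2.250: state=(0.497, 3.119)
t=2.500: state=(0.490, 2.422)
t=2.750: state=(0.509, 1.884)
t=3.000: state=(0.550, 1.475)
t=3.250: state=(0.611, 1.168)
t=3.500: state=(0.695, 0.940)
t=3.750: state=(0.803, 0.773)
t=4.000: state=(0.939, 0.652)
t=4.250: state=(1.107, 0.570)
t=4.500: state=(1.312, 0.519)
t=4.750: state=(1.561, 0.497)
t=5.000: state=(1.857, 0.505)
t=5.250: state=(2.204, 0.552)
t=5.500: state=(2.601, 0.655)
t=5.750: state=(3.033, 0.852)
t=6.000: state=(3.456, 1.222)
t=6.250: state=(3.776, 1.906)
t=6.300: state=(3.813, 2.099)
largest grid value and its neighbours: y(1.020)=7.58170, y(1.030)=7.58180, y(1.040)=7.58011
parabola through these three points peaks at t≈1.026 with y≈7.58198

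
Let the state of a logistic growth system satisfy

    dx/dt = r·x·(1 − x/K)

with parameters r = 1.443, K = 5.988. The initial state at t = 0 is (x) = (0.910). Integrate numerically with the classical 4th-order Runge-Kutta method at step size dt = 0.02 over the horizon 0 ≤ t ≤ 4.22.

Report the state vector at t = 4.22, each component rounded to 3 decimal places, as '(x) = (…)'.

t=0.000: state=(0.910)
step 1 (dt=0.02): k1=(1.114), k2=(1.125), k3=(1.125), k4=(1.136); state += dt/6·(k1+2k2+2k3+k4)
t=0.020: state=(0.932)
t=0.040: state=(0.955)
t=0.060: state=(0.979)
continuing one RK4 step at a time; state shown every 10 steps (Δt=0.2):
t=0.200: state=(1.156)
t=0.400: state=(1.449)
t=0.600: state=(1.789)
t=0.800: state=(2.170)
t=1.000: state=(2.583)
t=1.200: state=(3.013)
t=1.400: state=(3.441)
t=1.600: state=(3.852)
t=1.800: state=(4.230)
t=2.000: state=(4.566)
t=2.200: state=(4.855)
t=2.400: state=(5.097)
t=2.600: state=(5.294)
t=2.800: state=(5.453)
t=3.000: state=(5.578)
t=3.200: state=(5.675)
t=3.400: state=(5.751)
t=3.600: state=(5.808)
t=3.800: state=(5.852)
t=4.000: state=(5.886)
t=4.200: state=(5.911)
t=4.220: state=(5.913)

(x) = (5.913)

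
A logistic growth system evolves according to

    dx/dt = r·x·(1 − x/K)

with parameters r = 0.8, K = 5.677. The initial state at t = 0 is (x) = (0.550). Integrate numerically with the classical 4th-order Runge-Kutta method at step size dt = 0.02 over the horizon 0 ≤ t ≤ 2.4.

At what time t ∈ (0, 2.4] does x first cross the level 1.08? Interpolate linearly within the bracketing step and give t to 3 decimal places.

t=0.000: state=(0.550)
step 1 (dt=0.02): k1=(0.397), k2=(0.400), k3=(0.400), k4=(0.403); state += dt/6·(k1+2k2+2k3+k4)
t=0.020: state=(0.558)
t=0.040: state=(0.566)
t=0.060: state=(0.574)
continuing one RK4 step at a time; state shown every 5 steps (Δt=0.1):
t=0.100: state=(0.591)
t=0.200: state=(0.635)
t=0.300: state=(0.681)
t=0.400: state=(0.731)
t=0.500: state=(0.783)
t=0.600: state=(0.839)
t=0.700: state=(0.898)
t=0.800: state=(0.960)
t=0.900: state=(1.025)
t=0.960: state=(1.066)
next step: t=0.980: state=(1.080) — x has crossed 1.08
linear interpolation between t=0.960 (1.06615) and t=0.980 (1.08007) → t≈0.980

t = 0.980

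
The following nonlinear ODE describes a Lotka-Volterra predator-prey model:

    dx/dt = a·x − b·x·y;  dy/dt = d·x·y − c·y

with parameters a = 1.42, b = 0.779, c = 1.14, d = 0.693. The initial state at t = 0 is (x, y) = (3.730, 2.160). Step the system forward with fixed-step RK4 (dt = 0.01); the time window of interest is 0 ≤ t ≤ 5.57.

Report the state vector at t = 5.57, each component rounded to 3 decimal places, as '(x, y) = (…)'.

t=0.000: state=(3.730, 2.160)
step 1 (dt=0.01): k1=(-0.980, 3.121), k2=(-1.024, 3.136), k3=(-1.024, 3.136), k4=(-1.068, 3.151); state += dt/6·(k1+2k2+2k3+k4)
t=0.010: state=(3.720, 2.191)
t=0.020: state=(3.709, 2.223)
t=0.030: state=(3.697, 2.255)
continuing one RK4 step at a time; state shown every 20 steps (Δt=0.2):
t=0.200: state=(3.363, 2.822)
t=0.400: state=(2.739, 3.436)
t=0.600: state=(2.060, 3.812)
t=0.800: state=(1.498, 3.877)
t=1.000: state=(1.101, 3.688)
t=1.200: state=(0.844, 3.356)
t=1.400: state=(0.685, 2.967)
t=1.600: state=(0.591, 2.579)
t=1.800: state=(0.540, 2.220)
t=2.000: state=(0.521, 1.901)
t=2.200: state=(0.526, 1.627)
t=2.400: state=(0.552, 1.396)
t=2.600: state=(0.600, 1.203)
t=2.800: state=(0.669, 1.046)
t=3.000: state=(0.763, 0.919)
t=3.200: state=(0.885, 0.820)
t=3.400: state=(1.041, 0.746)
t=3.600: state=(1.237, 0.695)
t=3.800: state=(1.478, 0.667)
t=4.000: state=(1.770, 0.665)
t=4.200: state=(2.117, 0.693)
t=4.400: state=(2.513, 0.760)
t=4.600: state=(2.940, 0.882)
t=4.800: state=(3.355, 1.087)
t=5.000: state=(3.675, 1.411)
t=5.200: state=(3.783, 1.889)
t=5.400: state=(3.572, 2.514)
t=5.570: state=(3.138, 3.081)

(x, y) = (3.138, 3.081)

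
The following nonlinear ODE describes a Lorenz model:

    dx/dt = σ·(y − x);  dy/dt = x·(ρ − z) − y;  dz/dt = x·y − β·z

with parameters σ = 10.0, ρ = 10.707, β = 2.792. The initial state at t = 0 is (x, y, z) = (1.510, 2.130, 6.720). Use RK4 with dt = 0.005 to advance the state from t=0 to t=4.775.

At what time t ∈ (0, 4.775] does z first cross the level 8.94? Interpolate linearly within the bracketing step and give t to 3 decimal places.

t=0.000: state=(1.510, 2.130, 6.720)
step 1 (dt=0.005): k1=(6.200, 3.890, -15.546), k2=(6.142, 4.002, -15.390), k3=(6.146, 4.000, -15.391), k4=(6.093, 4.111, -15.235); state += dt/6·(k1+2k2+2k3+k4)
t=0.005: state=(1.541, 2.150, 6.643)
t=0.010: state=(1.571, 2.171, 6.568)
t=0.015: state=(1.601, 2.193, 6.494)
continuing one RK4 step at a time; state shown every 40 steps (Δt=0.2):
t=0.200: state=(2.870, 3.799, 4.846)
t=0.400: state=(5.495, 7.094, 6.433)
t=0.490: state=(6.850, 8.132, 8.839)
next step: t=0.495: state=(6.913, 8.153, 8.995) — z has crossed 8.94
linear interpolation between t=0.490 (8.83883) and t=0.495 (8.99452) → t≈0.493

t = 0.493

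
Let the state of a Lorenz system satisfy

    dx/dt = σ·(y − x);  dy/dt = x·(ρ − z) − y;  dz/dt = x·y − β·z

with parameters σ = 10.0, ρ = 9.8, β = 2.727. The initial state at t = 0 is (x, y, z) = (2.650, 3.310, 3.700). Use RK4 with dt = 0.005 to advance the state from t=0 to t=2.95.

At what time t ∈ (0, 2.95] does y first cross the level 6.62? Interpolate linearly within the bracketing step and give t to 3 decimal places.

t=0.000: state=(2.650, 3.310, 3.700)
step 1 (dt=0.005): k1=(6.600, 12.855, -1.318), k2=(6.756, 12.932, -1.169), k3=(6.754, 12.933, -1.168), k4=(6.909, 13.012, -1.017); state += dt/6·(k1+2k2+2k3+k4)
t=0.005: state=(2.684, 3.375, 3.694)
t=0.010: state=(2.719, 3.440, 3.690)
t=0.015: state=(2.756, 3.506, 3.687)
continuing one RK4 step at a time; state shown every 20 steps (Δt=0.1):
t=0.100: state=(3.585, 4.768, 3.922)
t=0.200: state=(4.958, 6.475, 5.120)
t=0.205: state=(5.034, 6.558, 5.212)
next step: t=0.210: state=(5.111, 6.640, 5.308) — y has crossed 6.62
linear interpolation between t=0.205 (6.55793) and t=0.210 (6.64009) → t≈0.209

t = 0.209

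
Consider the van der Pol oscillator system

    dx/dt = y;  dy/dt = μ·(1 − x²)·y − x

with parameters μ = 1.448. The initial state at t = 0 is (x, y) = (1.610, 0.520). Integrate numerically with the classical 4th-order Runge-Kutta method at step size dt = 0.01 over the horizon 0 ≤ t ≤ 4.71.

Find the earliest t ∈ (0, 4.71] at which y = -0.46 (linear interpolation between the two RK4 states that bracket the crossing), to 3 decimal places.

t = 0.690

t=0.000: state=(1.610, 0.520)
step 1 (dt=0.01): k1=(0.520, -2.809), k2=(0.506, -2.785), k3=(0.506, -2.785), k4=(0.492, -2.761); state += dt/6·(k1+2k2+2k3+k4)
t=0.010: state=(1.615, 0.492)
t=0.020: state=(1.620, 0.465)
t=0.030: state=(1.624, 0.438)
continuing one RK4 step at a time; state shown every 20 steps (Δt=0.2):
t=0.200: state=(1.664, 0.058)
t=0.400: state=(1.645, -0.225)
t=0.600: state=(1.582, -0.400)
t=0.680: state=(1.547, -0.454)
next step: t=0.690: state=(1.543, -0.460) — y has crossed -0.46
linear interpolation between t=0.680 (-0.45390) and t=0.690 (-0.46017) → t≈0.690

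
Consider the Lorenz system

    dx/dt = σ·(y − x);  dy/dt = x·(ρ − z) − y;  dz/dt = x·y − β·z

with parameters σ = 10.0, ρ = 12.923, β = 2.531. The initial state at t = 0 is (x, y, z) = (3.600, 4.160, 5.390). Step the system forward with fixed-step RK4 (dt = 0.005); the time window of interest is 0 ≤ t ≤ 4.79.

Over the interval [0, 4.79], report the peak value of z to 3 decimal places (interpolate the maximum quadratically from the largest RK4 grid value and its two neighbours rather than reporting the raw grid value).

max z = 16.708

t=0.000: state=(3.600, 4.160, 5.390)
step 1 (dt=0.005): k1=(5.600, 22.959, 1.334), k2=(6.034, 22.995, 1.591), k3=(6.024, 23.001, 1.594), k4=(6.449, 23.042, 1.857); state += dt/6·(k1+2k2+2k3+k4)
t=0.005: state=(3.630, 4.275, 5.398)
t=0.010: state=(3.664, 4.390, 5.409)
t=0.015: state=(3.703, 4.506, 5.422)
continuing one RK4 step at a time; state shown every 40 steps (Δt=0.2):
t=0.200: state=(6.877, 9.006, 8.946)
t=0.400: state=(8.113, 6.497, 16.567)
t=0.600: state=(3.849, 2.294, 13.496)
t=0.800: state=(2.629, 2.762, 9.211)
t=1.000: state=(3.919, 5.057, 7.504)
t=1.200: state=(6.819, 8.230, 10.536)
t=1.400: state=(7.216, 5.996, 15.283)
t=1.600: state=(4.291, 3.222, 12.940)
t=1.800: state=(3.551, 3.790, 9.730)
t=2.000: state=(4.920, 5.968, 9.088)
t=2.200: state=(6.910, 7.472, 12.249)
t=2.400: state=(6.204, 5.146, 14.239)
t=2.600: state=(4.372, 3.863, 11.994)
t=2.800: state=(4.341, 4.761, 10.015)
t=3.000: state=(5.697, 6.485, 10.560)
t=3.200: state=(6.587, 6.487, 13.066)
t=3.400: state=(5.486, 4.758, 13.182)
t=3.600: state=(4.570, 4.465, 11.359)
t=3.800: state=(5.014, 5.496, 10.521)
t=4.000: state=(6.044, 6.431, 11.704)
t=4.200: state=(6.067, 5.706, 13.041)
t=4.400: state=(5.150, 4.765, 12.342)
t=4.600: state=(4.884, 5.011, 11.150)
t=4.790: state=(5.444, 5.833, 11.129)
largest grid value and its neighbours: z(0.420)=16.69925, z(0.425)=16.70726, z(0.430)=16.70575
parabola through these three points peaks at t≈0.427 with z≈16.70781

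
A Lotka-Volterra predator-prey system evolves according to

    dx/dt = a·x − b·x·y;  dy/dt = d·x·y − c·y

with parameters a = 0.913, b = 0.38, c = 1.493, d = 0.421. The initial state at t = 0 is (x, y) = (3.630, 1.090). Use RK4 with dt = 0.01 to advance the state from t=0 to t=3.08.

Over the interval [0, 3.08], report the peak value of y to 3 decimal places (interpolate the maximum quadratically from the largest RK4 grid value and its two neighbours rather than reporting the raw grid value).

max y = 4.495

t=0.000: state=(3.630, 1.090)
step 1 (dt=0.01): k1=(1.811, 0.038), k2=(1.815, 0.043), k3=(1.815, 0.043), k4=(1.819, 0.047); state += dt/6·(k1+2k2+2k3+k4)
t=0.010: state=(3.648, 1.090)
t=0.020: state=(3.666, 1.091)
t=0.030: state=(3.685, 1.092)
continuing one RK4 step at a time; state shown every 10 steps (Δt=0.1):
t=0.100: state=(3.815, 1.098)
t=0.200: state=(4.008, 1.115)
t=0.300: state=(4.207, 1.142)
t=0.400: state=(4.410, 1.179)
t=0.500: state=(4.616, 1.228)
t=0.600: state=(4.821, 1.290)
t=0.700: state=(5.023, 1.367)
t=0.800: state=(5.215, 1.461)
t=0.900: state=(5.394, 1.573)
t=1.000: state=(5.553, 1.706)
t=1.100: state=(5.686, 1.862)
t=1.200: state=(5.784, 2.042)
t=1.300: state=(5.842, 2.247)
t=1.400: state=(5.852, 2.475)
t=1.500: state=(5.808, 2.726)
t=1.600: state=(5.708, 2.992)
t=1.700: state=(5.553, 3.268)
t=1.800: state=(5.345, 3.541)
t=1.900: state=(5.094, 3.800)
t=2.000: state=(4.809, 4.031)
t=2.100: state=(4.503, 4.224)
t=2.200: state=(4.189, 4.369)
t=2.300: state=(3.880, 4.460)
t=2.400: state=(3.586, 4.495)
t=2.500: state=(3.312, 4.476)
t=2.600: state=(3.065, 4.409)
t=2.700: state=(2.845, 4.300)
t=2.800: state=(2.654, 4.158)
t=2.900: state=(2.491, 3.990)
t=3.000: state=(2.353, 3.805)
t=3.080: state=(2.260, 3.650)
largest grid value and its neighbours: y(2.400)=4.49469, y(2.410)=4.49517, y(2.420)=4.49511
parabola through these three points peaks at t≈2.414 with y≈4.49521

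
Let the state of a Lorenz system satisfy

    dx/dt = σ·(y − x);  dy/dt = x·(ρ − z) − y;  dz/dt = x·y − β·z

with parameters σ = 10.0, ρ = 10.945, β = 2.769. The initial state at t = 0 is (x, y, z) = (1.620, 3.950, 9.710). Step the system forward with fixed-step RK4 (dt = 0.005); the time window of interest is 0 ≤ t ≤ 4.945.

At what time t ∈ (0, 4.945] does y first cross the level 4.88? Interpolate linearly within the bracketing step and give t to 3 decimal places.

t=0.000: state=(1.620, 3.950, 9.710)
step 1 (dt=0.005): k1=(23.300, -1.949, -20.488), k2=(22.669, -1.787, -20.124), k3=(22.689, -1.790, -20.132), k4=(22.076, -1.626, -19.777); state += dt/6·(k1+2k2+2k3+k4)
t=0.005: state=(1.733, 3.941, 9.609)
t=0.010: state=(1.841, 3.934, 9.512)
t=0.015: state=(1.943, 3.928, 9.418)
continuing one RK4 step at a time; state shown every 40 steps (Δt=0.2):
t=0.200: state=(3.945, 4.741, 7.610)
t=0.215: state=(4.065, 4.870, 7.583)
next step: t=0.220: state=(4.106, 4.915, 7.578) — y has crossed 4.88
linear interpolation between t=0.215 (4.87035) and t=0.220 (4.91461) → t≈0.216

t = 0.216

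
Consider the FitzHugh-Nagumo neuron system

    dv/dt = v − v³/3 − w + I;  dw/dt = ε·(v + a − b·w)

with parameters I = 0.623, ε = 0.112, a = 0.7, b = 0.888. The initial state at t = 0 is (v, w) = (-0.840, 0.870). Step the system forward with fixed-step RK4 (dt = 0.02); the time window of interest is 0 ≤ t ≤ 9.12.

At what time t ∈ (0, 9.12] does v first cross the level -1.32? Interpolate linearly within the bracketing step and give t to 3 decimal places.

t = 0.564

t=0.000: state=(-0.840, 0.870)
step 1 (dt=0.02): k1=(-0.889, -0.102), k2=(-0.891, -0.103), k3=(-0.891, -0.103), k4=(-0.892, -0.104); state += dt/6·(k1+2k2+2k3+k4)
t=0.020: state=(-0.858, 0.868)
t=0.040: state=(-0.876, 0.866)
t=0.060: state=(-0.894, 0.864)
continuing one RK4 step at a time; state shown every 25 steps (Δt=0.5):
t=0.500: state=(-1.272, 0.808)
t=0.560: state=(-1.317, 0.799)
next step: t=0.580: state=(-1.332, 0.796) — v has crossed -1.32
linear interpolation between t=0.560 (-1.31705) and t=0.580 (-1.33155) → t≈0.564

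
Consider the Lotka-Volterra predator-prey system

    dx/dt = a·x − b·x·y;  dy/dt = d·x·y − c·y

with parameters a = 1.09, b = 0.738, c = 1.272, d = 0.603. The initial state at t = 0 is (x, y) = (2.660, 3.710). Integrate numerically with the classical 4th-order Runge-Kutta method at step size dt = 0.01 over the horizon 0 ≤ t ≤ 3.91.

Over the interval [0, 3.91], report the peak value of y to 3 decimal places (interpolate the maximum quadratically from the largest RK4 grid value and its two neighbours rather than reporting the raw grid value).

max y = 3.793

t=0.000: state=(2.660, 3.710)
step 1 (dt=0.01): k1=(-4.384, 1.232), k2=(-4.359, 1.185), k3=(-4.359, 1.185), k4=(-4.335, 1.138); state += dt/6·(k1+2k2+2k3+k4)
t=0.010: state=(2.616, 3.722)
t=0.020: state=(2.573, 3.733)
t=0.030: state=(2.531, 3.743)
continuing one RK4 step at a time; state shown every 20 steps (Δt=0.2):
t=0.200: state=(1.896, 3.777)
t=0.400: state=(1.368, 3.558)
t=0.600: state=(1.033, 3.183)
t=0.800: state=(0.829, 2.759)
t=1.000: state=(0.707, 2.345)
t=1.200: state=(0.640, 1.971)
t=1.400: state=(0.610, 1.648)
t=1.600: state=(0.607, 1.375)
t=1.800: state=(0.627, 1.148)
t=2.000: state=(0.668, 0.962)
t=2.200: state=(0.729, 0.811)
t=2.400: state=(0.811, 0.690)
t=2.600: state=(0.918, 0.594)
t=2.800: state=(1.052, 0.518)
t=3.000: state=(1.217, 0.461)
t=3.200: state=(1.419, 0.419)
t=3.400: state=(1.663, 0.391)
t=3.600: state=(1.954, 0.377)
t=3.800: state=(2.299, 0.377)
t=3.910: state=(2.513, 0.385)
largest grid value and its neighbours: y(0.130)=3.79249, y(0.140)=3.79268, y(0.150)=3.79205
parabola through these three points peaks at t≈0.137 with y≈3.79271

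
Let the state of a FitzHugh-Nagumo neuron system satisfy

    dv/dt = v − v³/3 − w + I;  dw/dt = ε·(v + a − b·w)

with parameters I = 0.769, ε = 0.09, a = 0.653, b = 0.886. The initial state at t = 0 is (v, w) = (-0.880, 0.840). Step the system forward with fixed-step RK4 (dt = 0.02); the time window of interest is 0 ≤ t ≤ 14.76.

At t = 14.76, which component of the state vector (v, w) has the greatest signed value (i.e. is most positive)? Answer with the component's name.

largest component: v

t=0.000: state=(-0.880, 0.840)
step 1 (dt=0.02): k1=(-0.724, -0.087), k2=(-0.725, -0.088), k3=(-0.725, -0.088), k4=(-0.725, -0.089); state += dt/6·(k1+2k2+2k3+k4)
t=0.020: state=(-0.894, 0.838)
t=0.040: state=(-0.909, 0.836)
t=0.060: state=(-0.924, 0.835)
continuing one RK4 step at a time; state shown every 25 steps (Δt=0.5):
t=0.500: state=(-1.230, 0.789)
t=1.000: state=(-1.479, 0.727)
t=1.500: state=(-1.597, 0.659)
t=2.000: state=(-1.628, 0.591)
t=2.500: state=(-1.619, 0.525)
t=3.000: state=(-1.593, 0.462)
t=3.500: state=(-1.560, 0.403)
t=4.000: state=(-1.523, 0.348)
t=4.500: state=(-1.485, 0.297)
t=5.000: state=(-1.445, 0.250)
t=5.500: state=(-1.405, 0.206)
t=6.000: state=(-1.363, 0.166)
t=6.500: state=(-1.320, 0.129)
t=7.000: state=(-1.276, 0.095)
t=7.500: state=(-1.230, 0.065)
t=8.000: state=(-1.182, 0.038)
t=8.500: state=(-1.131, 0.015)
t=9.000: state=(-1.076, -0.006)
t=9.500: state=(-1.016, -0.023)
t=10.000: state=(-0.949, -0.037)
t=10.500: state=(-0.873, -0.047)
t=11.000: state=(-0.783, -0.053)
t=11.500: state=(-0.671, -0.054)
t=12.000: state=(-0.525, -0.050)
t=12.500: state=(-0.318, -0.038)
t=13.000: state=(-0.005, -0.015)
t=13.500: state=(0.485, 0.024)
t=14.000: state=(1.143, 0.088)
t=14.500: state=(1.671, 0.177)
t=14.760: state=(1.810, 0.229)
compare at T: v=1.810, w=0.229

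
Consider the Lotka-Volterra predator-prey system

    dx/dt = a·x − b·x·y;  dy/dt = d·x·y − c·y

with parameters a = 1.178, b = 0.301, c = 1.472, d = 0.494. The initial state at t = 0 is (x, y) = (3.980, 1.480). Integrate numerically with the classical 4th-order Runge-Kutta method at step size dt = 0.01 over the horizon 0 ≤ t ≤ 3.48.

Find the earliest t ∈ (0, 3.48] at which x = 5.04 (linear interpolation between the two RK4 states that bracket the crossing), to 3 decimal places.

t=0.000: state=(3.980, 1.480)
step 1 (dt=0.01): k1=(2.915, 0.731), k2=(2.922, 0.744), k3=(2.922, 0.744), k4=(2.928, 0.756); state += dt/6·(k1+2k2+2k3+k4)
t=0.010: state=(4.009, 1.487)
t=0.020: state=(4.039, 1.495)
t=0.030: state=(4.068, 1.503)
continuing one RK4 step at a time; state shown every 20 steps (Δt=0.2):
t=0.200: state=(4.583, 1.683)
t=0.340: state=(5.012, 1.908)
next step: t=0.350: state=(5.042, 1.928) — x has crossed 5.04
linear interpolation between t=0.340 (5.01201) and t=0.350 (5.04221) → t≈0.349

t = 0.349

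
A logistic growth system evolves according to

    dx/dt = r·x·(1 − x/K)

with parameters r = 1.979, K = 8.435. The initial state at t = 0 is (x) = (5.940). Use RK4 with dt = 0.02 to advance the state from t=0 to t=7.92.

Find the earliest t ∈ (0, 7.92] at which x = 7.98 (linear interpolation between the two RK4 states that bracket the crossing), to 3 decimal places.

t=0.000: state=(5.940)
step 1 (dt=0.02): k1=(3.477), k2=(3.449), k3=(3.449), k4=(3.420); state += dt/6·(k1+2k2+2k3+k4)
t=0.020: state=(6.009)
t=0.040: state=(6.077)
t=0.060: state=(6.143)
continuing one RK4 step at a time; state shown every 25 steps (Δt=0.5):
t=0.500: state=(7.296)
t=1.000: state=(7.972)
next step: t=1.020: state=(7.989) — x has crossed 7.98
linear interpolation between t=1.000 (7.97220) and t=1.020 (7.98921) → t≈1.009

t = 1.009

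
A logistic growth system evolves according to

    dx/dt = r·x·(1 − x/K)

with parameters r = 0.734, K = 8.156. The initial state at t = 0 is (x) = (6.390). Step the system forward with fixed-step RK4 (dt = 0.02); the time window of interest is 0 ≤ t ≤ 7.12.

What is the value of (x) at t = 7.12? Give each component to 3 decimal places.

t=0.000: state=(6.390)
step 1 (dt=0.02): k1=(1.016), k2=(1.011), k3=(1.011), k4=(1.007); state += dt/6·(k1+2k2+2k3+k4)
t=0.020: state=(6.410)
t=0.040: state=(6.430)
t=0.060: state=(6.450)
continuing one RK4 step at a time; state shown every 25 steps (Δt=0.5):
t=0.500: state=(6.845)
t=1.000: state=(7.201)
t=1.500: state=(7.470)
t=2.000: state=(7.668)
t=2.500: state=(7.811)
t=3.000: state=(7.914)
t=3.500: state=(7.987)
t=4.000: state=(8.038)
t=4.500: state=(8.074)
t=5.000: state=(8.099)
t=5.500: state=(8.116)
t=6.000: state=(8.129)
t=6.500: state=(8.137)
t=7.000: state=(8.143)
t=7.120: state=(8.144)

(x) = (8.144)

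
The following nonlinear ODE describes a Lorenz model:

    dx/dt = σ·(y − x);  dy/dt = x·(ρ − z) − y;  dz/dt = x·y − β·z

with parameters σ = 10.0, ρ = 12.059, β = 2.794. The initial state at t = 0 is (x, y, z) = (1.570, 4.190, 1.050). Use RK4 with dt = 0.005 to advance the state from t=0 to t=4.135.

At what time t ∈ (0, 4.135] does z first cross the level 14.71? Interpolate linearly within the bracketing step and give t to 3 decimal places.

t=0.000: state=(1.570, 4.190, 1.050)
step 1 (dt=0.005): k1=(26.200, 13.094, 3.645), k2=(25.872, 13.768, 3.947), k3=(25.897, 13.756, 3.944), k4=(25.593, 14.417, 4.249); state += dt/6·(k1+2k2+2k3+k4)
t=0.005: state=(1.699, 4.259, 1.070)
t=0.010: state=(1.826, 4.334, 1.093)
t=0.015: state=(1.950, 4.416, 1.118)
continuing one RK4 step at a time; state shown every 40 steps (Δt=0.2):
t=0.200: state=(6.979, 10.229, 5.782)
t=0.325: state=(10.053, 10.724, 14.639)
next step: t=0.330: state=(10.081, 10.532, 14.967) — z has crossed 14.71
linear interpolation between t=0.325 (14.63902) and t=0.330 (14.96727) → t≈0.326

t = 0.326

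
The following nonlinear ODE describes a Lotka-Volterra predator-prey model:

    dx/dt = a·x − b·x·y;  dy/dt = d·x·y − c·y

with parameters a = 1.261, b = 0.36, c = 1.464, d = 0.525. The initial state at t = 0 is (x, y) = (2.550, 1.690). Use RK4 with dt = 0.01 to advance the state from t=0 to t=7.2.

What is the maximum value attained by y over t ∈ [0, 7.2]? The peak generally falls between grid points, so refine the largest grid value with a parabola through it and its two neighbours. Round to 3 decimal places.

max y = 6.333

t=0.000: state=(2.550, 1.690)
step 1 (dt=0.01): k1=(1.664, -0.212), k2=(1.671, -0.204), k3=(1.671, -0.204), k4=(1.677, -0.197); state += dt/6·(k1+2k2+2k3+k4)
t=0.010: state=(2.567, 1.688)
t=0.020: state=(2.584, 1.686)
t=0.030: state=(2.600, 1.684)
continuing one RK4 step at a time; state shown every 25 steps (Δt=0.25):
t=0.250: state=(3.005, 1.686)
t=0.500: state=(3.525, 1.794)
t=0.750: state=(4.069, 2.048)
t=1.000: state=(4.552, 2.504)
t=1.250: state=(4.832, 3.225)
t=1.500: state=(4.747, 4.213)
t=1.750: state=(4.240, 5.291)
t=2.000: state=(3.469, 6.094)
t=2.250: state=(2.706, 6.329)
t=2.500: state=(2.121, 6.011)
t=2.750: state=(1.740, 5.360)
t=3.000: state=(1.523, 4.598)
t=3.250: state=(1.427, 3.865)
t=3.500: state=(1.423, 3.229)
t=3.750: state=(1.494, 2.710)
t=4.000: state=(1.635, 2.306)
t=4.250: state=(1.847, 2.008)
t=4.500: state=(2.134, 1.807)
t=4.750: state=(2.500, 1.697)
t=5.000: state=(2.945, 1.681)
t=5.250: state=(3.459, 1.774)
t=5.500: state=(4.004, 2.007)
t=5.750: state=(4.501, 2.435)
t=6.000: state=(4.814, 3.122)
t=6.250: state=(4.780, 4.082)
t=6.500: state=(4.321, 5.167)
t=6.750: state=(3.568, 6.023)
t=7.000: state=(2.791, 6.333)
t=7.200: state=(2.286, 6.162)
largest grid value and its neighbours: y(2.210)=6.33275, y(2.220)=6.33327, y(2.230)=6.33284
parabola through these three points peaks at t≈2.220 with y≈6.33327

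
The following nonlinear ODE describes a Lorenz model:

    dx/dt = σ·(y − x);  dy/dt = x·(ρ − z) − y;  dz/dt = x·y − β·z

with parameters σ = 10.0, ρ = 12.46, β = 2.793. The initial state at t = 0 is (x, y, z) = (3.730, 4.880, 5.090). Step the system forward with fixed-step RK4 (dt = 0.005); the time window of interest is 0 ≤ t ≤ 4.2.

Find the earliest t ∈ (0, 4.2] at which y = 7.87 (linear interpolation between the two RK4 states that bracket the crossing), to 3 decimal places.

t = 0.121

t=0.000: state=(3.730, 4.880, 5.090)
step 1 (dt=0.005): k1=(11.500, 22.610, 3.986), k2=(11.778, 22.728, 4.311), k3=(11.774, 22.730, 4.313), k4=(12.048, 22.849, 4.644); state += dt/6·(k1+2k2+2k3+k4)
t=0.005: state=(3.789, 4.994, 5.112)
t=0.010: state=(3.850, 5.108, 5.136)
t=0.015: state=(3.915, 5.225, 5.165)
t=0.120: state=(5.757, 7.851, 6.773)
next step: t=0.125: state=(5.862, 7.975, 6.907) — y has crossed 7.87
linear interpolation between t=0.120 (7.85148) and t=0.125 (7.97516) → t≈0.121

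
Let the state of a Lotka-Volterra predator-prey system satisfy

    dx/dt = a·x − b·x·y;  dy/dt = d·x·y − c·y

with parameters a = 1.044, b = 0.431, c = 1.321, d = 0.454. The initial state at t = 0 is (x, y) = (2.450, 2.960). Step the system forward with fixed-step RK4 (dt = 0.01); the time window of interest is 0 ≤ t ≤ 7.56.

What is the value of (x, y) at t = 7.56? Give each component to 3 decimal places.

(x, y) = (2.864, 1.807)

t=0.000: state=(2.450, 2.960)
step 1 (dt=0.01): k1=(-0.568, -0.618), k2=(-0.564, -0.621), k3=(-0.564, -0.621), k4=(-0.560, -0.624); state += dt/6·(k1+2k2+2k3+k4)
t=0.010: state=(2.444, 2.954)
t=0.020: state=(2.439, 2.948)
t=0.030: state=(2.433, 2.941)
continuing one RK4 step at a time; state shown every 25 steps (Δt=0.25):
t=0.250: state=(2.333, 2.790)
t=0.500: state=(2.265, 2.602)
t=0.750: state=(2.244, 2.414)
t=1.000: state=(2.268, 2.241)
t=1.250: state=(2.332, 2.090)
t=1.500: state=(2.434, 1.968)
t=1.750: state=(2.569, 1.878)
t=2.000: state=(2.733, 1.823)
t=2.250: state=(2.919, 1.806)
t=2.500: state=(3.117, 1.828)
t=2.750: state=(3.312, 1.893)
t=3.000: state=(3.488, 2.002)
t=3.250: state=(3.621, 2.155)
t=3.500: state=(3.690, 2.347)
t=3.750: state=(3.677, 2.564)
t=4.000: state=(3.578, 2.784)
t=4.250: state=(3.405, 2.976)
t=4.500: state=(3.183, 3.109)
t=4.750: state=(2.945, 3.164)
t=5.000: state=(2.721, 3.136)
t=5.250: state=(2.531, 3.035)
t=5.500: state=(2.388, 2.883)
t=5.750: state=(2.295, 2.702)
t=6.000: state=(2.249, 2.512)
t=6.250: state=(2.250, 2.330)
t=6.500: state=(2.293, 2.166)
t=6.750: state=(2.376, 2.028)
t=7.000: state=(2.494, 1.921)
t=7.250: state=(2.643, 1.848)
t=7.500: state=(2.819, 1.810)
t=7.560: state=(2.864, 1.807)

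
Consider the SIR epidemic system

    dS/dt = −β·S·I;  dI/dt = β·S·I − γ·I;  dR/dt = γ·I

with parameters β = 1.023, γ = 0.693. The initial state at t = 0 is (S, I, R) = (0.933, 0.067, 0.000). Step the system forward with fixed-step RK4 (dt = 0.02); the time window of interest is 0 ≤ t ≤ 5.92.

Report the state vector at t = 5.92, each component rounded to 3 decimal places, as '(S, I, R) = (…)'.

t=0.000: state=(0.933, 0.067, 0.000)
step 1 (dt=0.02): k1=(-0.064, 0.018, 0.046), k2=(-0.064, 0.018, 0.047), k3=(-0.064, 0.018, 0.047), k4=(-0.064, 0.018, 0.047); state += dt/6·(k1+2k2+2k3+k4)
t=0.020: state=(0.932, 0.067, 0.001)
t=0.040: state=(0.930, 0.068, 0.002)
t=0.060: state=(0.929, 0.068, 0.003)
continuing one RK4 step at a time; state shown every 10 steps (Δt=0.2):
t=0.200: state=(0.920, 0.071, 0.010)
t=0.400: state=(0.906, 0.074, 0.020)
t=0.600: state=(0.893, 0.077, 0.030)
t=0.800: state=(0.878, 0.081, 0.041)
t=1.000: state=(0.864, 0.084, 0.052)
t=1.200: state=(0.849, 0.087, 0.064)
t=1.400: state=(0.833, 0.090, 0.077)
t=1.600: state=(0.818, 0.093, 0.089)
t=1.800: state=(0.802, 0.095, 0.102)
t=2.000: state=(0.786, 0.098, 0.116)
t=2.200: state=(0.771, 0.100, 0.129)
t=2.400: state=(0.755, 0.102, 0.143)
t=2.600: state=(0.739, 0.103, 0.158)
t=2.800: state=(0.724, 0.104, 0.172)
t=3.000: state=(0.709, 0.105, 0.186)
t=3.200: state=(0.693, 0.106, 0.201)
t=3.400: state=(0.679, 0.106, 0.216)
t=3.600: state=(0.664, 0.106, 0.230)
t=3.800: state=(0.650, 0.105, 0.245)
t=4.000: state=(0.636, 0.104, 0.259)
t=4.200: state=(0.623, 0.103, 0.274)
t=4.400: state=(0.610, 0.102, 0.288)
t=4.600: state=(0.597, 0.101, 0.302)
t=4.800: state=(0.585, 0.099, 0.316)
t=5.000: state=(0.574, 0.097, 0.330)
t=5.200: state=(0.562, 0.095, 0.343)
t=5.400: state=(0.552, 0.092, 0.356)
t=5.600: state=(0.542, 0.090, 0.368)
t=5.800: state=(0.532, 0.087, 0.381)
t=5.920: state=(0.526, 0.086, 0.388)

(S, I, R) = (0.526, 0.086, 0.388)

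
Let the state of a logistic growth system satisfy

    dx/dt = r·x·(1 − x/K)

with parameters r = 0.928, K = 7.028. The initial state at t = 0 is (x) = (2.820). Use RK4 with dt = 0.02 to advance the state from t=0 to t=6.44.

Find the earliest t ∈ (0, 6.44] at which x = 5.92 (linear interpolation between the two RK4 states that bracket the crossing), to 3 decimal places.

t = 2.237

t=0.000: state=(2.820)
step 1 (dt=0.02): k1=(1.567), k2=(1.570), k3=(1.570), k4=(1.573); state += dt/6·(k1+2k2+2k3+k4)
t=0.020: state=(2.851)
t=0.040: state=(2.883)
t=0.060: state=(2.915)
continuing one RK4 step at a time; state shown every 25 steps (Δt=0.5):
t=0.500: state=(3.626)
t=1.000: state=(4.420)
t=1.500: state=(5.126)
t=2.000: state=(5.699)
t=2.220: state=(5.905)
next step: t=2.240: state=(5.923) — x has crossed 5.92
linear interpolation between t=2.220 (5.90511) and t=2.240 (5.92251) → t≈2.237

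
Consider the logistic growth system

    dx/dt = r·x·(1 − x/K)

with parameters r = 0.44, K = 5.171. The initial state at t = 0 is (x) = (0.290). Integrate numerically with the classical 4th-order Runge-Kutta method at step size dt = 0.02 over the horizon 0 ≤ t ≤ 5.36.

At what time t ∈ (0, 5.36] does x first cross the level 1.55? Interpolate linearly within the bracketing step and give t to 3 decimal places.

t = 4.488

t=0.000: state=(0.290)
step 1 (dt=0.02): k1=(0.120), k2=(0.121), k3=(0.121), k4=(0.121); state += dt/6·(k1+2k2+2k3+k4)
t=0.020: state=(0.292)
t=0.040: state=(0.295)
t=0.060: state=(0.297)
continuing one RK4 step at a time; state shown every 10 steps (Δt=0.2):
t=0.200: state=(0.315)
t=0.400: state=(0.342)
t=0.600: state=(0.371)
t=0.800: state=(0.403)
t=1.000: state=(0.437)
t=1.200: state=(0.473)
t=1.400: state=(0.512)
t=1.600: state=(0.555)
t=1.800: state=(0.600)
t=2.000: state=(0.648)
t=2.200: state=(0.699)
t=2.400: state=(0.754)
t=2.600: state=(0.813)
t=2.800: state=(0.875)
t=3.000: state=(0.941)
t=3.200: state=(1.010)
t=3.400: state=(1.084)
t=3.600: state=(1.161)
t=3.800: state=(1.242)
t=4.000: state=(1.327)
t=4.200: state=(1.416)
t=4.400: state=(1.508)
t=4.480: state=(1.546)
next step: t=4.500: state=(1.556) — x has crossed 1.55
linear interpolation between t=4.480 (1.54617) and t=4.500 (1.55573) → t≈4.488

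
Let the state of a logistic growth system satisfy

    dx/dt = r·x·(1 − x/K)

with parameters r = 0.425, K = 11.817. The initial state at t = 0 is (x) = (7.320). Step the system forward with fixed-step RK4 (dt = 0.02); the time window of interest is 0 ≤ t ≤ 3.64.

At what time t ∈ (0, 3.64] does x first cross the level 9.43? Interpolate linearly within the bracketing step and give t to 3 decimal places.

t=0.000: state=(7.320)
step 1 (dt=0.02): k1=(1.184), k2=(1.183), k3=(1.183), k4=(1.181); state += dt/6·(k1+2k2+2k3+k4)
t=0.020: state=(7.344)
t=0.040: state=(7.367)
t=0.060: state=(7.391)
continuing one RK4 step at a time; state shown every 10 steps (Δt=0.2):
t=0.200: state=(7.554)
t=0.400: state=(7.783)
t=0.600: state=(8.006)
t=0.800: state=(8.222)
t=1.000: state=(8.431)
t=1.200: state=(8.632)
t=1.400: state=(8.826)
t=1.600: state=(9.012)
t=1.800: state=(9.190)
t=2.000: state=(9.359)
t=2.080: state=(9.425)
next step: t=2.100: state=(9.441) — x has crossed 9.43
linear interpolation between t=2.080 (9.42493) and t=2.100 (9.44111) → t≈2.086

t = 2.086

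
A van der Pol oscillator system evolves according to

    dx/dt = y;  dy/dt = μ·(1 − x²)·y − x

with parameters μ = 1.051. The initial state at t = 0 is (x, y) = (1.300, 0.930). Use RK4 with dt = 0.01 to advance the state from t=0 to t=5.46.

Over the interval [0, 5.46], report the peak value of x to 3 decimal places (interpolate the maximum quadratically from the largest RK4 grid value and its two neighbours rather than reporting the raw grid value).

t=0.000: state=(1.300, 0.930)
step 1 (dt=0.01): k1=(0.930, -1.974), k2=(0.920, -1.984), k3=(0.920, -1.983), k4=(0.910, -1.992); state += dt/6·(k1+2k2+2k3+k4)
t=0.010: state=(1.309, 0.910)
t=0.020: state=(1.318, 0.890)
t=0.030: state=(1.327, 0.870)
continuing one RK4 step at a time; state shown every 20 steps (Δt=0.2):
t=0.200: state=(1.445, 0.519)
t=0.400: state=(1.510, 0.142)
t=0.600: state=(1.507, -0.157)
t=0.800: state=(1.452, -0.385)
t=1.000: state=(1.356, -0.568)
t=1.200: state=(1.226, -0.736)
t=1.400: state=(1.061, -0.911)
t=1.600: state=(0.859, -1.120)
t=1.800: state=(0.609, -1.387)
t=2.000: state=(0.298, -1.736)
t=2.200: state=(-0.090, -2.157)
t=2.400: state=(-0.561, -2.527)
t=2.600: state=(-1.076, -2.529)
t=2.800: state=(-1.531, -1.924)
t=3.000: state=(-1.826, -1.020)
t=3.200: state=(-1.952, -0.298)
t=3.400: state=(-1.965, 0.132)
t=3.600: state=(-1.912, 0.369)
t=3.800: state=(-1.823, 0.510)
t=4.000: state=(-1.711, 0.613)
t=4.200: state=(-1.579, 0.705)
t=4.400: state=(-1.428, 0.806)
t=4.600: state=(-1.255, 0.929)
t=4.800: state=(-1.054, 1.089)
t=5.000: state=(-0.816, 1.307)
t=5.200: state=(-0.526, 1.608)
t=5.400: state=(-0.166, 2.008)
t=5.460: state=(-0.041, 2.143)
largest grid value and its neighbours: x(0.480)=1.51607, x(0.490)=1.51612, x(0.500)=1.51601
parabola through these three points peaks at t≈0.488 with x≈1.51612

max x = 1.516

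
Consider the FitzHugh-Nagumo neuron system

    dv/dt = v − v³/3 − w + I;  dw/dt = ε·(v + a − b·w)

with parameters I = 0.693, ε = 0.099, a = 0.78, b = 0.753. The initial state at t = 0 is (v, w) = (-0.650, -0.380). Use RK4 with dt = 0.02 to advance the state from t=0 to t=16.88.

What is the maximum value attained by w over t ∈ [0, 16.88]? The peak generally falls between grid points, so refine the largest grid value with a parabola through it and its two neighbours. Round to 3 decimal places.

t=0.000: state=(-0.650, -0.380)
step 1 (dt=0.02): k1=(0.515, 0.041), k2=(0.517, 0.042), k3=(0.517, 0.042), k4=(0.520, 0.042); state += dt/6·(k1+2k2+2k3+k4)
t=0.020: state=(-0.640, -0.379)
t=0.040: state=(-0.629, -0.378)
t=0.060: state=(-0.619, -0.377)
continuing one RK4 step at a time; state shown every 50 steps (Δt=1):
t=1.000: state=(0.092, -0.309)
t=2.000: state=(1.499, -0.138)
t=3.000: state=(1.960, 0.122)
t=4.000: state=(1.907, 0.372)
t=5.000: state=(1.819, 0.598)
t=6.000: state=(1.726, 0.798)
t=7.000: state=(1.631, 0.975)
t=8.000: state=(1.531, 1.131)
t=9.000: state=(1.425, 1.265)
t=10.000: state=(1.308, 1.379)
t=11.000: state=(1.175, 1.473)
t=12.000: state=(1.011, 1.546)
t=13.000: state=(0.786, 1.595)
t=14.000: state=(0.401, 1.614)
t=15.000: state=(-0.479, 1.574)
t=16.000: state=(-1.755, 1.423)
t=16.880: state=(-1.959, 1.237)
largest grid value and its neighbours: w(13.920)=1.61372, w(13.940)=1.61373, w(13.960)=1.61372
parabola through these three points peaks at t≈13.936 with w≈1.61373

max w = 1.614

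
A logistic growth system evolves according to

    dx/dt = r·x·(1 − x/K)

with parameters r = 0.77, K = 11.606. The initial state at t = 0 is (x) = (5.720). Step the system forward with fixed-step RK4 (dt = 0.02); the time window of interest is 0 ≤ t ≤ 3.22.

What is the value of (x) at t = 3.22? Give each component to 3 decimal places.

(x) = (10.685)

t=0.000: state=(5.720)
step 1 (dt=0.02): k1=(2.234), k2=(2.234), k3=(2.234), k4=(2.234); state += dt/6·(k1+2k2+2k3+k4)
t=0.020: state=(5.765)
t=0.040: state=(5.809)
t=0.060: state=(5.854)
continuing one RK4 step at a time; state shown every 10 steps (Δt=0.2):
t=0.200: state=(6.166)
t=0.400: state=(6.608)
t=0.600: state=(7.041)
t=0.800: state=(7.460)
t=1.000: state=(7.861)
t=1.200: state=(8.240)
t=1.400: state=(8.596)
t=1.600: state=(8.926)
t=1.800: state=(9.231)
t=2.000: state=(9.508)
t=2.200: state=(9.760)
t=2.400: state=(9.987)
t=2.600: state=(10.190)
t=2.800: state=(10.370)
t=3.000: state=(10.530)
t=3.200: state=(10.672)
t=3.220: state=(10.685)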